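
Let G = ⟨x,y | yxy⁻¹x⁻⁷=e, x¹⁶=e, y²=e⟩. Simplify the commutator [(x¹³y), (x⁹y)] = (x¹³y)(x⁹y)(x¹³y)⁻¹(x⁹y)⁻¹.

[(x¹³y), (x⁹y)] = (x¹³y)·(x⁹y)·(x¹³y)⁻¹·(x⁹y)⁻¹.
  (x¹³y) · (x⁹y) = x¹²
  (x¹²) · (x⁵y) = xy
  (xy) · (xy) = x⁸

Answer: x⁸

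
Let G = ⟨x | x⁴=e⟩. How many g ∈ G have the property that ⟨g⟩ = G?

G is cyclic of order 4. An element generates G iff its order is 4, and a cyclic group of order 4 has exactly φ(4) = 2 such elements.

Answer: 2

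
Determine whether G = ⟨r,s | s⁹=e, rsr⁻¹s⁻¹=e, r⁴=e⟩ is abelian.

Each pair of generators commutes: r·s = rs = s·r. Since the generators pairwise commute, every element of G commutes with every other, so G is abelian.

Answer: Yes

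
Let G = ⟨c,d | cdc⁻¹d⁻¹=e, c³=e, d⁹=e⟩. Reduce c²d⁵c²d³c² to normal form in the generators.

Multiply left to right, reducing at each step:
  (c²) · d⁵ = c²d⁵
  (c²d⁵) · c² = cd⁵
  (cd⁵) · d³ = cd⁸
  (cd⁸) · c² = d⁸

Answer: d⁸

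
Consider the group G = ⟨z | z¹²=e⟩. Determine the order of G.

G is generated by a single element, so G is cyclic. The relator gives z¹² = e and no smaller power is forced to be e, so the 12 powers {e, z, z², z³, z⁴, z⁵, z⁶, z⁷, z⁸, z⁹, z¹¹, z¹⁰} are distinct. Hence |G| = 12.

Answer: 12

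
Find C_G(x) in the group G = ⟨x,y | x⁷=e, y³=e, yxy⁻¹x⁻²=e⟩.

⟨x⟩ ⊆ C_G(x) since powers of x commute with x; so |C_G(x)| ≥ |⟨x⟩| = 7.
By orbit–stabilizer, |C_G(x)| = |G| / |conj. class of x| = 21 / 3 = 7.
The 7 elements commuting with x are {e, x, x², x³, x⁴, x⁵, x⁶}.

Answer: {e, x, x², x³, x⁴, x⁵, x⁶}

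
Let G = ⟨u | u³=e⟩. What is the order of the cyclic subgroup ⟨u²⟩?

|⟨u²⟩| equals the order of u². Compute successive powers until reaching e:
  (u²)¹ = u², (u²)² = u, (u²)³ = e.
The smallest positive k with (u²)ᵏ = e is 3, so |⟨u²⟩| = 3.

Answer: 3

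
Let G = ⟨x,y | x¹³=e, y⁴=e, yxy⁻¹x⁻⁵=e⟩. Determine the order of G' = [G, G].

G' = [G, G] is generated by all commutators. The generator-pair commutators are: [x, y] = x⁹.
The subgroup they normally generate is {e, x, x², x³, x⁴, x⁵, x⁶, x⁷, x⁸, x⁹, x¹⁰, x¹¹, x¹²}, of order 13.
Check: |G/G'| = 52/13 = 4 is the order of the abelianisation.

Answer: 13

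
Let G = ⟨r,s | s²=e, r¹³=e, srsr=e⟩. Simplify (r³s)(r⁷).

Compute (r³s) · (r⁷) by multiplying left to right and reducing via the relations at each step:
  (r³s) · r⁷ = r⁹s

Answer: r⁹s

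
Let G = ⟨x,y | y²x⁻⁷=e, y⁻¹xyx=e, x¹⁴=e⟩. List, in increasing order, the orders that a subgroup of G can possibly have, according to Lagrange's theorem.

|G| = 28 = 2² · 7. By Lagrange's theorem the order of any subgroup divides 28; the divisors of 28 are 1, 2, 4, 7, 14, 28.

Answer: 1, 2, 4, 7, 14, 28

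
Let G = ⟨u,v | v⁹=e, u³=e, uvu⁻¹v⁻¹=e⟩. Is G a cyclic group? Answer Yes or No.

|G| = 27, but the maximum element order in G is 9 < 27. No single element generates all of G, so G is not cyclic.

Answer: No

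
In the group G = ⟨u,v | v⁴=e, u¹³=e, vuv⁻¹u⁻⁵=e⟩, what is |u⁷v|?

Compute successive powers until reaching e:
  (u⁷v)¹ = u⁷v, (u⁷v)² = u³v², (u⁷v)³ = u⁹v³, (u⁷v)⁴ = e.
The smallest positive k with (u⁷v)ᵏ = e is 4.

Answer: 4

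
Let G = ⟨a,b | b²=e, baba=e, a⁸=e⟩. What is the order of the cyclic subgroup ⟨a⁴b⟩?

|⟨a⁴b⟩| equals the order of a⁴b. Compute successive powers until reaching e:
  (a⁴b)¹ = a⁴b, (a⁴b)² = e.
The smallest positive k with (a⁴b)ᵏ = e is 2, so |⟨a⁴b⟩| = 2.

Answer: 2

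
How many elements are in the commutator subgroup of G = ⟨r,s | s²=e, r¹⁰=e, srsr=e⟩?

G' = [G, G] is generated by all commutators. The generator-pair commutators are: [r, s] = r².
The subgroup they normally generate is {e, r², r⁴, r⁶, r⁸}, of order 5.
Check: |G/G'| = 20/5 = 4 is the order of the abelianisation.

Answer: 5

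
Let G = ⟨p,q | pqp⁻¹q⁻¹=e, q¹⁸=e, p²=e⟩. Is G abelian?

Each pair of generators commutes: p·q = pq = q·p. Since the generators pairwise commute, every element of G commutes with every other, so G is abelian.

Answer: Yes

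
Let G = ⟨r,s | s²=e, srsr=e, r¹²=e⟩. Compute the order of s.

Compute successive powers until reaching e:
  s¹ = s, s² = e.
The smallest positive k with sᵏ = e is 2.

Answer: 2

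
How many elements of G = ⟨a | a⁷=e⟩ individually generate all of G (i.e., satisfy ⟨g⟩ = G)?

G is cyclic of order 7. An element generates G iff its order is 7, and a cyclic group of order 7 has exactly φ(7) = 6 such elements.

Answer: 6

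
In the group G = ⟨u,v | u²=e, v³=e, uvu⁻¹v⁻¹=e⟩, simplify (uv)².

Compute successive powers of (uv), reducing at each step:
  (uv)²: (uv) · u = v;   v · v = v²

Answer: v²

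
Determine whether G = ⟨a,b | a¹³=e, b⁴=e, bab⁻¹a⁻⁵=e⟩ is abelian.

a·b = ab but b·a = a⁵b, so a·b ≠ b·a and G is not abelian.

Answer: No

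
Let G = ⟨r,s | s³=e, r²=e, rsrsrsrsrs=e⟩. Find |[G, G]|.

G' = [G, G] is generated by all commutators. The generator-pair commutators are: [r, s] = rsrs².
The subgroup they normally generate is {e, r, s, s², rs, rsr, rsrs, rsrsr, s²rs²r, s²rs², s²r, rs², sr, srs, srsr, rs²rs²r, rs²rs², rs²r, s²rs, s²rsr, s²rsrs, srs²rs², srs²r, srs², rsrs², rs²rs, rs²rsr, rs²rsrs, rsrs²rs², rsrs²r, s²rs²rs, rsrs²rs, rsrs²rsr, rsrs²rsrs, s²rs²rsrs², s²rs²rsr, s²rs²rsrs, s²rsrs²rs², s²rsrs²r, s²rsrs², srsrs², srs²rs, srs²rsr, srs²rsrs, srsrs²rs², srsrs²r, srsrs²rs, rs²rsrs²rs², rs²rsrs²r, rs²rsrs², s²rsrs²rs, s²rsrs²rsr, srs²rsrs²r, srs²rsrs², rs²rsrs²rs, rs²rsrs²rsr, rsrs²rsrs²r, rsrs²rsrs², rsrs²rsrs²rs, srs²rsrs²rs}, of order 60.
Check: |G/G'| = 60/60 = 1 is the order of the abelianisation.

Answer: 60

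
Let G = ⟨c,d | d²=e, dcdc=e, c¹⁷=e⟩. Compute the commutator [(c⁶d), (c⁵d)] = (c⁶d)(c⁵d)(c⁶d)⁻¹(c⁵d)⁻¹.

[(c⁶d), (c⁵d)] = (c⁶d)·(c⁵d)·(c⁶d)⁻¹·(c⁵d)⁻¹.
  (c⁶d) · (c⁵d) = c
  c · (c⁶d) = c⁷d
  (c⁷d) · (c⁵d) = c²

Answer: c²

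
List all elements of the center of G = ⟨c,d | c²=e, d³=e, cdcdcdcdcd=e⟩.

An element z ∈ Z(G) iff z commutes with every generator.
For example e is central: e·c = c = c·e; e·d = d = d·e.
Whereas c ∉ Z(G) since c·d = cd ≠ dc = d·c.
Checking each of the 60 elements this way gives Z(G) = {e}, of order 1.

Answer: {e}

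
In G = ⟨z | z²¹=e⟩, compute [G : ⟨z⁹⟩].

First find ord(z⁹) by computing successive powers:
  (z⁹)¹ = z⁹, (z⁹)² = z¹⁸, (z⁹)³ = z⁶, (z⁹)⁴ = z¹⁵, (z⁹)⁵ = z³, (z⁹)⁶ = z¹², (z⁹)⁷ = e.
So |⟨z⁹⟩| = ord(z⁹) = 7. With |G| = 21, by Lagrange [G : ⟨z⁹⟩] = 21/7 = 3.

Answer: 3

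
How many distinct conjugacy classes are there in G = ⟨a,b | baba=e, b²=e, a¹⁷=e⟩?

The conjugacy classes (representative and size) are:
  [e] (size 1), [a¹⁶] (size 2), [a²] (size 2), [a³] (size 2), [a¹³] (size 2), [a¹²] (size 2), [a⁶] (size 2), [a¹⁰] (size 2), [a⁹] (size 2), [a⁷b] (size 17).
Class equation: 1 + 2 + 2 + 2 + 2 + 2 + 2 + 2 + 2 + 17 = 34 = |G|. So G has 10 conjugacy classes.

Answer: 10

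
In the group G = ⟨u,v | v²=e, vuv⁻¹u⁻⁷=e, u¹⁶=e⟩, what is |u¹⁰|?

Compute successive powers until reaching e:
  (u¹⁰)¹ = u¹⁰, (u¹⁰)² = u⁴, (u¹⁰)³ = u¹⁴, (u¹⁰)⁴ = u⁸, (u¹⁰)⁵ = u², (u¹⁰)⁶ = u¹², (u¹⁰)⁷ = u⁶, (u¹⁰)⁸ = e.
The smallest positive k with (u¹⁰)ᵏ = e is 8.

Answer: 8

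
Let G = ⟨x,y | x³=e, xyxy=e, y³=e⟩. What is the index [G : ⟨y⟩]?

First find ord(y) by computing successive powers:
  y¹ = y, y² = y², y³ = e.
So |⟨y⟩| = ord(y) = 3. With |G| = 12, by Lagrange [G : ⟨y⟩] = 12/3 = 4.

Answer: 4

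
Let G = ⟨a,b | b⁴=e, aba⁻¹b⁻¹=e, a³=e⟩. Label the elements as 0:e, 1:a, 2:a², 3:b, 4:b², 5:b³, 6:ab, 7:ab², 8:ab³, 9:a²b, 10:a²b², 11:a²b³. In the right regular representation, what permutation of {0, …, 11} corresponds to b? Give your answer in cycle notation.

(0 3 4 5)(1 6 7 8)(2 9 10 11)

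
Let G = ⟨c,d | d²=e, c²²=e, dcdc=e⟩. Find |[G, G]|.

G' = [G, G] is generated by all commutators. The generator-pair commutators are: [c, d] = c².
The subgroup they normally generate is {e, c², c⁴, c⁶, c⁸, c¹⁰, c¹², c¹⁴, c¹⁶, c¹⁸, c²⁰}, of order 11.
Check: |G/G'| = 44/11 = 4 is the order of the abelianisation.

Answer: 11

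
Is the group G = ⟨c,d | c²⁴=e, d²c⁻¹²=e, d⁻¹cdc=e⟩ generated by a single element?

Every cyclic group is abelian. But c·d = cd while d·c = c¹¹d⁻¹, so c·d ≠ d·c and G is not abelian. Hence G is not cyclic.

Answer: No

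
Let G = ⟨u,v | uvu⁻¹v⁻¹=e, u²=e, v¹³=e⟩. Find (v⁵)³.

Compute successive powers of (v⁵), reducing at each step:
  (v⁵)²: (v⁵) · v⁵ = v¹⁰
  (v⁵)³: (v¹⁰) · v⁵ = v²

Answer: v²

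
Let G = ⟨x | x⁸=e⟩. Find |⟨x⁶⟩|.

|⟨x⁶⟩| equals the order of x⁶. Compute successive powers until reaching e:
  (x⁶)¹ = x⁶, (x⁶)² = x⁴, (x⁶)³ = x², (x⁶)⁴ = e.
The smallest positive k with (x⁶)ᵏ = e is 4, so |⟨x⁶⟩| = 4.

Answer: 4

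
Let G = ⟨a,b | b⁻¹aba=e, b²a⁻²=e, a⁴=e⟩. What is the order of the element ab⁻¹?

Compute successive powers until reaching e:
  (ab⁻¹)¹ = ab⁻¹, (ab⁻¹)² = a², (ab⁻¹)³ = ab, (ab⁻¹)⁴ = e.
The smallest positive k with (ab⁻¹)ᵏ = e is 4.

Answer: 4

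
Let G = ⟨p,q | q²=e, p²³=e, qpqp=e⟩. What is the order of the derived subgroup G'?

G' = [G, G] is generated by all commutators. The generator-pair commutators are: [p, q] = p².
The subgroup they normally generate is {e, p, p², p³, p⁴, p⁵, p⁶, p⁷, p⁸, p⁹, p¹⁰, p¹¹, p¹², p¹³, p¹⁴, p¹⁵, p¹⁶, p¹⁷, p¹⁸, p¹⁹, p²⁰, p²¹, p²²}, of order 23.
Check: |G/G'| = 46/23 = 2 is the order of the abelianisation.

Answer: 23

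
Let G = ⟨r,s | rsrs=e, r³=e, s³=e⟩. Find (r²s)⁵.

Compute successive powers of (r²s), reducing at each step:
  (r²s)²: (r²s) · r² = rs²r;   (rs²r) · s = s²r
  (r²s)³: (s²r) · r² = s²;   (s²) · s = e
  (r²s)⁴: e · r² = r²;   (r²) · s = r²s
  (r²s)⁵: (r²s) · r² = rs²r;   (rs²r) · s = s²r

Answer: s²r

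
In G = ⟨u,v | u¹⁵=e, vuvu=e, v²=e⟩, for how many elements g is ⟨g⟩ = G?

⟨g⟩ = G would require ord(g) = |G| = 30, but the maximum element order in G is 15 < 30. So G is not cyclic and no single element generates it: the count is 0.

Answer: 0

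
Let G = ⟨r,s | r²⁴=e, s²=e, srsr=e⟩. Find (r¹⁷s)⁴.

Compute successive powers of (r¹⁷s), reducing at each step:
  (r¹⁷s)²: (r¹⁷s) · r¹⁷ = s;   s · s = e
  (r¹⁷s)³: e · r¹⁷ = r¹⁷;   (r¹⁷) · s = r¹⁷s
  (r¹⁷s)⁴: (r¹⁷s) · r¹⁷ = s;   s · s = e

Answer: e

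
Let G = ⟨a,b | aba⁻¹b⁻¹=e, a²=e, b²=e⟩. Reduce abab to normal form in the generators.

Multiply left to right, reducing at each step:
  a · b = ab
  (ab) · a = b
  b · b = e

Answer: e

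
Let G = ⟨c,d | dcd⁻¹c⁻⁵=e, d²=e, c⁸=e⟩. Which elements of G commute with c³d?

⟨c³d⟩ ⊆ C_G(c³d) since powers of c³d commute with c³d; so |C_G(c³d)| ≥ |⟨c³d⟩| = 8.
By orbit–stabilizer, |C_G(c³d)| = |G| / |conj. class of c³d| = 16 / 2 = 8.
The 8 elements commuting with c³d are {e, c², c⁴, c⁶, c⁵d, cd, c⁷d, c³d}.

Answer: {e, c², c⁴, c⁶, c⁵d, cd, c⁷d, c³d}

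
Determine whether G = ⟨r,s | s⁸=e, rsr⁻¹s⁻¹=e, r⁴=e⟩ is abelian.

Each pair of generators commutes: r·s = rs = s·r. Since the generators pairwise commute, every element of G commutes with every other, so G is abelian.

Answer: Yes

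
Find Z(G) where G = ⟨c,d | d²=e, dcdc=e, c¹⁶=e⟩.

An element z ∈ Z(G) iff z commutes with every generator.
For example c⁸ is central: (c⁸)·c = c⁹ = c·(c⁸); (c⁸)·d = c⁸d = d·(c⁸).
Whereas c ∉ Z(G) since c·d = cd ≠ c¹⁵d = d·c.
Checking each of the 32 elements this way gives Z(G) = {e, c⁸}, of order 2.

Answer: {e, c⁸}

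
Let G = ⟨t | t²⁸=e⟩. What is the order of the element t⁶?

Compute successive powers until reaching e:
  (t⁶)¹ = t⁶, (t⁶)² = t¹², (t⁶)³ = t¹⁸, (t⁶)⁴ = t²⁴, (t⁶)⁵ = t², (t⁶)⁶ = t⁸, (t⁶)⁷ = t¹⁴, (t⁶)⁸ = t²⁰, (t⁶)⁹ = t²⁶, (t⁶)¹⁰ = t⁴, (t⁶)¹¹ = t¹⁰, (t⁶)¹² = t¹⁶, (t⁶)¹³ = t²², (t⁶)¹⁴ = e.
The smallest positive k with (t⁶)ᵏ = e is 14.

Answer: 14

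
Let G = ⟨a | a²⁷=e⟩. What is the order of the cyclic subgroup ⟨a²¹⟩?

|⟨a²¹⟩| equals the order of a²¹. Compute successive powers until reaching e:
  (a²¹)¹ = a²¹, (a²¹)² = a¹⁵, (a²¹)³ = a⁹, (a²¹)⁴ = a³, (a²¹)⁵ = a²⁴, (a²¹)⁶ = a¹⁸, (a²¹)⁷ = a¹², (a²¹)⁸ = a⁶, (a²¹)⁹ = e.
The smallest positive k with (a²¹)ᵏ = e is 9, so |⟨a²¹⟩| = 9.

Answer: 9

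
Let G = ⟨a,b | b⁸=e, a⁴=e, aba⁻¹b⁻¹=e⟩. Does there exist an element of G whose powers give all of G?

|G| = 32, but the maximum element order in G is 8 < 32. No single element generates all of G, so G is not cyclic.

Answer: No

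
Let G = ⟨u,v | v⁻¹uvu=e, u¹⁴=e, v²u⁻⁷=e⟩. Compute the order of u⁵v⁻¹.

Compute successive powers until reaching e:
  (u⁵v⁻¹)¹ = u⁵v⁻¹, (u⁵v⁻¹)² = u⁷, (u⁵v⁻¹)³ = u⁵v, (u⁵v⁻¹)⁴ = e.
The smallest positive k with (u⁵v⁻¹)ᵏ = e is 4.

Answer: 4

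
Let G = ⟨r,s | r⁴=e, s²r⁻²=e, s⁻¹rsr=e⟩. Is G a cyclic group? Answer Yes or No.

Every cyclic group is abelian. But r·s = rs while s·r = rs⁻¹, so r·s ≠ s·r and G is not abelian. Hence G is not cyclic.

Answer: No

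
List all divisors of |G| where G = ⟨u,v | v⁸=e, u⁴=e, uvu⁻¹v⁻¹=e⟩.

|G| = 32 = 2⁵. By Lagrange's theorem the order of any subgroup divides 32; the divisors of 32 are 1, 2, 4, 8, 16, 32.

Answer: 1, 2, 4, 8, 16, 32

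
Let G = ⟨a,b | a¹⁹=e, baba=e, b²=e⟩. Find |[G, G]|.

G' = [G, G] is generated by all commutators. The generator-pair commutators are: [a, b] = a².
The subgroup they normally generate is {e, a, a², a³, a⁴, a⁵, a⁶, a⁷, a⁸, a⁹, a¹⁰, a¹¹, a¹², a¹³, a¹⁴, a¹⁵, a¹⁶, a¹⁷, a¹⁸}, of order 19.
Check: |G/G'| = 38/19 = 2 is the order of the abelianisation.

Answer: 19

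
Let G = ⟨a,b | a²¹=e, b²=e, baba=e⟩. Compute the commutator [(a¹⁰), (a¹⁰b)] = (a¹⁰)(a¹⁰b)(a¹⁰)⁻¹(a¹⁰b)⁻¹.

[(a¹⁰), (a¹⁰b)] = (a¹⁰)·(a¹⁰b)·(a¹⁰)⁻¹·(a¹⁰b)⁻¹.
  (a¹⁰) · (a¹⁰b) = a²⁰b
  (a²⁰b) · (a¹¹) = a⁹b
  (a⁹b) · (a¹⁰b) = a²⁰

Answer: a²⁰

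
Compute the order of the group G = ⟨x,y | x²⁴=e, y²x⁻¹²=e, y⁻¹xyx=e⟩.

Enumerate words in the generators, reducing via the relations: the distinct elements are
  {e, x, y, xy, x², x³, x⁴, x⁵, x⁶, x⁷, x⁸, x⁹, x²y, x²², x²³, x²¹, x²⁰, x³y, x¹², x¹³, x¹¹, x¹⁰, x¹⁴, x¹⁵, x¹⁶, x¹⁷, x¹⁸, x¹⁹, x⁴y, x⁵y, x⁶y, x⁷y, x⁸y, x⁹y, y⁻¹, xy⁻¹, x¹¹y, x¹⁰y, x²y⁻¹, x³y⁻¹, x⁴y⁻¹, x⁵y⁻¹, x⁶y⁻¹, x⁷y⁻¹, x⁸y⁻¹, x⁹y⁻¹, x¹¹y⁻¹, x¹⁰y⁻¹}.
No further products give new elements, so |G| = 48.

Answer: 48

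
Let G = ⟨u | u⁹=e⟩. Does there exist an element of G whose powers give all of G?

|G| = 9. The element u has order 9 (its powers give 9 distinct elements), so ⟨u⟩ = G and G is cyclic.

Answer: Yes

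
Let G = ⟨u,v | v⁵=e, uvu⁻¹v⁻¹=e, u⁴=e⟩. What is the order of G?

Enumerate words in the generators, reducing via the relations: the distinct elements are
  {e, u, v, uv, u², u³, v², v³, v⁴, uv², uv³, uv⁴, u²v, u³v, u²v², u²v³, u²v⁴, u³v², u³v³, u³v⁴}.
No further products give new elements, so |G| = 20.

Answer: 20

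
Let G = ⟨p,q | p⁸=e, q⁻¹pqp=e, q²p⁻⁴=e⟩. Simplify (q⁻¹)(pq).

Compute (q⁻¹) · (pq) by multiplying left to right and reducing via the relations at each step:
  (q⁻¹) · p = p³q
  (p³q) · q = p⁷

Answer: p⁷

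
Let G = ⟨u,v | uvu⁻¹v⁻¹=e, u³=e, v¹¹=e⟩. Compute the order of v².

Compute successive powers until reaching e:
  (v²)¹ = v², (v²)² = v⁴, (v²)³ = v⁶, (v²)⁴ = v⁸, (v²)⁵ = v¹⁰, (v²)⁶ = v, (v²)⁷ = v³, (v²)⁸ = v⁵, (v²)⁹ = v⁷, (v²)¹⁰ = v⁹, (v²)¹¹ = e.
The smallest positive k with (v²)ᵏ = e is 11.

Answer: 11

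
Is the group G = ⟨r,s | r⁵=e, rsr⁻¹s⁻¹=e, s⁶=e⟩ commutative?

Each pair of generators commutes: r·s = rs = s·r. Since the generators pairwise commute, every element of G commutes with every other, so G is abelian.

Answer: Yes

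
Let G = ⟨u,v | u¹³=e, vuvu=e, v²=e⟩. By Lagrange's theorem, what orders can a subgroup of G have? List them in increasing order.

|G| = 26 = 2 · 13. By Lagrange's theorem the order of any subgroup divides 26; the divisors of 26 are 1, 2, 13, 26.

Answer: 1, 2, 13, 26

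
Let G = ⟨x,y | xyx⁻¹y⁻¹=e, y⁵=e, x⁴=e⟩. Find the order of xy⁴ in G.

Compute successive powers until reaching e:
  (xy⁴)¹ = xy⁴, (xy⁴)² = x²y³, (xy⁴)³ = x³y², (xy⁴)⁴ = y, (xy⁴)⁵ = x, (xy⁴)⁶ = x²y⁴, (xy⁴)⁷ = x³y³, (xy⁴)⁸ = y², (xy⁴)⁹ = xy, (xy⁴)¹⁰ = x², (xy⁴)¹¹ = x³y⁴, (xy⁴)¹² = y³, (xy⁴)¹³ = xy², (xy⁴)¹⁴ = x²y, (xy⁴)¹⁵ = x³, (xy⁴)¹⁶ = y⁴, (xy⁴)¹⁷ = xy³, (xy⁴)¹⁸ = x²y², (xy⁴)¹⁹ = x³y, (xy⁴)²⁰ = e.
The smallest positive k with (xy⁴)ᵏ = e is 20.

Answer: 20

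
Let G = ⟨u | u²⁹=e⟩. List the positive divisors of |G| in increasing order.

|G| = 29 = 29. By Lagrange's theorem the order of any subgroup divides 29; the divisors of 29 are 1, 29.

Answer: 1, 29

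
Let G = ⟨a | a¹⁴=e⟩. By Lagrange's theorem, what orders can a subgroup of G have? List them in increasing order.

|G| = 14 = 2 · 7. By Lagrange's theorem the order of any subgroup divides 14; the divisors of 14 are 1, 2, 7, 14.

Answer: 1, 2, 7, 14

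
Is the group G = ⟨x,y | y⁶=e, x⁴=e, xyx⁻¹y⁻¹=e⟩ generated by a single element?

|G| = 24, but the maximum element order in G is 12 < 24. No single element generates all of G, so G is not cyclic.

Answer: No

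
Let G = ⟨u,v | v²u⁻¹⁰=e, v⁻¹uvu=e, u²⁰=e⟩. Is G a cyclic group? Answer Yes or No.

Every cyclic group is abelian. But u·v = uv while v·u = u⁹v⁻¹, so u·v ≠ v·u and G is not abelian. Hence G is not cyclic.

Answer: No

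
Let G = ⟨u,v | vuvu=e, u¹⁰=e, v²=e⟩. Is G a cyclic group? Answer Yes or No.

Every cyclic group is abelian. But u·v = uv while v·u = u⁹v, so u·v ≠ v·u and G is not abelian. Hence G is not cyclic.

Answer: No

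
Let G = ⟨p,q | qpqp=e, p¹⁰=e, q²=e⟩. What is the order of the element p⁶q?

Compute successive powers until reaching e:
  (p⁶q)¹ = p⁶q, (p⁶q)² = e.
The smallest positive k with (p⁶q)ᵏ = e is 2.

Answer: 2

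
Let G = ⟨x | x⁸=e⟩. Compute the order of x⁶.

Compute successive powers until reaching e:
  (x⁶)¹ = x⁶, (x⁶)² = x⁴, (x⁶)³ = x², (x⁶)⁴ = e.
The smallest positive k with (x⁶)ᵏ = e is 4.

Answer: 4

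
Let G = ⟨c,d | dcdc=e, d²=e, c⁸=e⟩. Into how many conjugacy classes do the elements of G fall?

The conjugacy classes (representative and size) are:
  [e] (size 1), [c] (size 2), [c⁶] (size 2), [c³] (size 2), [c⁴] (size 1), [d] (size 4), [c⁵d] (size 4).
Class equation: 1 + 2 + 2 + 2 + 1 + 4 + 4 = 16 = |G|. So G has 7 conjugacy classes.

Answer: 7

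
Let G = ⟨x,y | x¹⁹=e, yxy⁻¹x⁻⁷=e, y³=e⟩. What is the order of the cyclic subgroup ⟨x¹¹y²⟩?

|⟨x¹¹y²⟩| equals the order of x¹¹y². Compute successive powers until reaching e:
  (x¹¹y²)¹ = x¹¹y², (x¹¹y²)² = x¹⁸y, (x¹¹y²)³ = e.
The smallest positive k with (x¹¹y²)ᵏ = e is 3, so |⟨x¹¹y²⟩| = 3.

Answer: 3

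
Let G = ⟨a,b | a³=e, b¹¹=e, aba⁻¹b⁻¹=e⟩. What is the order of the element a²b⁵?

Compute successive powers until reaching e:
  (a²b⁵)¹ = a²b⁵, (a²b⁵)² = ab¹⁰, (a²b⁵)³ = b⁴, (a²b⁵)⁴ = a²b⁹, (a²b⁵)⁵ = ab³, (a²b⁵)⁶ = b⁸, (a²b⁵)⁷ = a²b², (a²b⁵)⁸ = ab⁷, (a²b⁵)⁹ = b, (a²b⁵)¹⁰ = a²b⁶, (a²b⁵)¹¹ = a, (a²b⁵)¹² = b⁵, (a²b⁵)¹³ = a²b¹⁰, (a²b⁵)¹⁴ = ab⁴, (a²b⁵)¹⁵ = b⁹, (a²b⁵)¹⁶ = a²b³, (a²b⁵)¹⁷ = ab⁸, (a²b⁵)¹⁸ = b², (a²b⁵)¹⁹ = a²b⁷, (a²b⁵)²⁰ = ab, (a²b⁵)²¹ = b⁶, (a²b⁵)²² = a², (a²b⁵)²³ = ab⁵, (a²b⁵)²⁴ = b¹⁰, (a²b⁵)²⁵ = a²b⁴, (a²b⁵)²⁶ = ab⁹, (a²b⁵)²⁷ = b³, (a²b⁵)²⁸ = a²b⁸, (a²b⁵)²⁹ = ab², (a²b⁵)³⁰ = b⁷, (a²b⁵)³¹ = a²b, (a²b⁵)³² = ab⁶, (a²b⁵)³³ = e.
The smallest positive k with (a²b⁵)ᵏ = e is 33.

Answer: 33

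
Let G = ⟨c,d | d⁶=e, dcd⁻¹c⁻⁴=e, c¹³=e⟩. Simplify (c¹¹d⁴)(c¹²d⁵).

Compute (c¹¹d⁴) · (c¹²d⁵) by multiplying left to right and reducing via the relations at each step:
  (c¹¹d⁴) · c¹² = c²d⁴
  (c²d⁴) · d⁵ = c²d³

Answer: c²d³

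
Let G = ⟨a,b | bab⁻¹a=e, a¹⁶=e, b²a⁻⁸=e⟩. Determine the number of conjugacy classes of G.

The conjugacy classes (representative and size) are:
  [e] (size 1), [a] (size 2), [a¹⁴] (size 2), [a¹³] (size 2), [a¹²] (size 2), [a⁵] (size 2), [a¹⁰] (size 2), [a⁷] (size 2), [a⁸] (size 1), [b⁻¹] (size 8), [a⁷b⁻¹] (size 8).
Class equation: 1 + 2 + 2 + 2 + 2 + 2 + 2 + 2 + 1 + 8 + 8 = 32 = |G|. So G has 11 conjugacy classes.

Answer: 11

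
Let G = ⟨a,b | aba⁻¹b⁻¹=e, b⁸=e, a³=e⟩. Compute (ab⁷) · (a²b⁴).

Compute (ab⁷) · (a²b⁴) by multiplying left to right and reducing via the relations at each step:
  (ab⁷) · a² = b⁷
  (b⁷) · b⁴ = b³

Answer: b³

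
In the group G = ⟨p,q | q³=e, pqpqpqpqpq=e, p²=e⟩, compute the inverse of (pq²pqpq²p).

The order of (pq²pqpq²p) is 5 (smallest k with (pq²pqpq²p)ᵏ = e), so (pq²pqpq²p)⁻¹ = (pq²pqpq²p)⁴ = pqpq²pqp.
Check: (pq²pqpq²p) · (pqpq²pqp) → (pq²pqpq²p) · p = pq²pqpq²;   (pq²pqpq²) · q = pq²pqp;   (pq²pqp) · p = pq²pq;   (pq²pq) · q² = pq²p;   (pq²p) · p = pq²;   (pq²) · q = p;   p · p = e, giving e as required.

Answer: pqpq²pqp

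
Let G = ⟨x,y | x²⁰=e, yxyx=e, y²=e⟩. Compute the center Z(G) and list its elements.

An element z ∈ Z(G) iff z commutes with every generator.
For example x¹⁰ is central: (x¹⁰)·x = x¹¹ = x·(x¹⁰); (x¹⁰)·y = x¹⁰y = y·(x¹⁰).
Whereas x ∉ Z(G) since x·y = xy ≠ x¹⁹y = y·x.
Checking each of the 40 elements this way gives Z(G) = {e, x¹⁰}, of order 2.

Answer: {e, x¹⁰}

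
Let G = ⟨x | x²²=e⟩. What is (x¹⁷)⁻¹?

The order of (x¹⁷) is 22 (smallest k with (x¹⁷)ᵏ = e), so (x¹⁷)⁻¹ = (x¹⁷)²¹ = x⁵.
Check: (x¹⁷) · (x⁵) → (x¹⁷) · x⁵ = e, giving e as required.

Answer: x⁵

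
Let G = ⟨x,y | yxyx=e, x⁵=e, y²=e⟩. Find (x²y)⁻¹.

The order of (x²y) is 2 (smallest k with (x²y)ᵏ = e), so (x²y)⁻¹ = (x²y)¹ = x²y.
Check: (x²y) · (x²y) → (x²y) · x² = y;   y · y = e, giving e as required.

Answer: x²y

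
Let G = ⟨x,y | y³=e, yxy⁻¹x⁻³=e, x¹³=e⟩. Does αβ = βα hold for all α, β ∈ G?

x·y = xy but y·x = x³y, so x·y ≠ y·x and G is not abelian.

Answer: No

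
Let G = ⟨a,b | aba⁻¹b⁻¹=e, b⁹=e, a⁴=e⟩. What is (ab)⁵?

Compute successive powers of (ab), reducing at each step:
  (ab)²: (ab) · a = a²b;   (a²b) · b = a²b²
  (ab)³: (a²b²) · a = a³b²;   (a³b²) · b = a³b³
  (ab)⁴: (a³b³) · a = b³;   (b³) · b = b⁴
  (ab)⁵: (b⁴) · a = ab⁴;   (ab⁴) · b = ab⁵

Answer: ab⁵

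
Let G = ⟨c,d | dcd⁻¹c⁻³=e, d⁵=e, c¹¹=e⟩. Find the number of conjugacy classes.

The conjugacy classes (representative and size) are:
  [e] (size 1), [c³] (size 5), [c⁶] (size 5), [c⁷d] (size 11), [c⁹d²] (size 11), [c⁷d³] (size 11), [c⁷d⁴] (size 11).
Class equation: 1 + 5 + 5 + 11 + 11 + 11 + 11 = 55 = |G|. So G has 7 conjugacy classes.

Answer: 7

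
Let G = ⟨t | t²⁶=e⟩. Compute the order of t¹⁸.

Compute successive powers until reaching e:
  (t¹⁸)¹ = t¹⁸, (t¹⁸)² = t¹⁰, (t¹⁸)³ = t², (t¹⁸)⁴ = t²⁰, (t¹⁸)⁵ = t¹², (t¹⁸)⁶ = t⁴, (t¹⁸)⁷ = t²², (t¹⁸)⁸ = t¹⁴, (t¹⁸)⁹ = t⁶, (t¹⁸)¹⁰ = t²⁴, (t¹⁸)¹¹ = t¹⁶, (t¹⁸)¹² = t⁸, (t¹⁸)¹³ = e.
The smallest positive k with (t¹⁸)ᵏ = e is 13.

Answer: 13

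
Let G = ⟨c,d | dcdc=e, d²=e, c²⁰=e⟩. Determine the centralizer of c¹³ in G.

⟨c¹³⟩ ⊆ C_G(c¹³) since powers of c¹³ commute with c¹³; so |C_G(c¹³)| ≥ |⟨c¹³⟩| = 20.
By orbit–stabilizer, |C_G(c¹³)| = |G| / |conj. class of c¹³| = 40 / 2 = 20.
The 20 elements commuting with c¹³ are {e, c, c², c³, c⁴, c⁵, c⁶, c⁷, c⁸, c⁹, c¹⁰, c¹¹, c¹², c¹³, c¹⁴, c¹⁵, c¹⁶, c¹⁷, c¹⁸, c¹⁹}.

Answer: {e, c, c², c³, c⁴, c⁵, c⁶, c⁷, c⁸, c⁹, c¹⁰, c¹¹, c¹², c¹³, c¹⁴, c¹⁵, c¹⁶, c¹⁷, c¹⁸, c¹⁹}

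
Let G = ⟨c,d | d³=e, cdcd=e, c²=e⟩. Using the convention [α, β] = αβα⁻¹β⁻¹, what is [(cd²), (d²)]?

[(cd²), (d²)] = (cd²)·(d²)·(cd²)⁻¹·(d²)⁻¹.
  (cd²) · (d²) = cd
  (cd) · (cd²) = d
  d · d = d²

Answer: d²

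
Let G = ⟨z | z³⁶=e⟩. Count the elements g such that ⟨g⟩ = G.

G is cyclic of order 36. An element generates G iff its order is 36, and a cyclic group of order 36 has exactly φ(36) = 12 such elements.

Answer: 12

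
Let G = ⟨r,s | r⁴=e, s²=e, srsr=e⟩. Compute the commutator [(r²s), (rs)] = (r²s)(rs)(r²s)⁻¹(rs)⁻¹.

[(r²s), (rs)] = (r²s)·(rs)·(r²s)⁻¹·(rs)⁻¹.
  (r²s) · (rs) = r
  r · (r²s) = r³s
  (r³s) · (rs) = r²

Answer: r²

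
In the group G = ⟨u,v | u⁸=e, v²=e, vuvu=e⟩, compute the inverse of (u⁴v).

The order of (u⁴v) is 2 (smallest k with (u⁴v)ᵏ = e), so (u⁴v)⁻¹ = (u⁴v)¹ = u⁴v.
Check: (u⁴v) · (u⁴v) → (u⁴v) · u⁴ = v;   v · v = e, giving e as required.

Answer: u⁴v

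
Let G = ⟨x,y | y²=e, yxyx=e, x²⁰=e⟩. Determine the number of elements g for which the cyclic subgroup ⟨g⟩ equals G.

⟨g⟩ = G would require ord(g) = |G| = 40, but the maximum element order in G is 20 < 40. So G is not cyclic and no single element generates it: the count is 0.

Answer: 0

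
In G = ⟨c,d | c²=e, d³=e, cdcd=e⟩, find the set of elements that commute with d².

⟨d²⟩ ⊆ C_G(d²) since powers of d² commute with d²; so |C_G(d²)| ≥ |⟨d²⟩| = 3.
By orbit–stabilizer, |C_G(d²)| = |G| / |conj. class of d²| = 6 / 2 = 3.
The 3 elements commuting with d² are {e, d, d²}.

Answer: {e, d, d²}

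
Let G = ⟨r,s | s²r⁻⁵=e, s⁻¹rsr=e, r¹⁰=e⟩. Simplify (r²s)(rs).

Compute (r²s) · (rs) by multiplying left to right and reducing via the relations at each step:
  (r²s) · r = rs
  (rs) · s = r⁶

Answer: r⁶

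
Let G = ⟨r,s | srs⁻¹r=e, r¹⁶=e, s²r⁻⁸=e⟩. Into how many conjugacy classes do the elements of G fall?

The conjugacy classes (representative and size) are:
  [e] (size 1), [r] (size 2), [r¹⁴] (size 2), [r¹³] (size 2), [r¹²] (size 2), [r⁵] (size 2), [r¹⁰] (size 2), [r⁷] (size 2), [r⁸] (size 1), [s⁻¹] (size 8), [r⁷s⁻¹] (size 8).
Class equation: 1 + 2 + 2 + 2 + 2 + 2 + 2 + 2 + 1 + 8 + 8 = 32 = |G|. So G has 11 conjugacy classes.

Answer: 11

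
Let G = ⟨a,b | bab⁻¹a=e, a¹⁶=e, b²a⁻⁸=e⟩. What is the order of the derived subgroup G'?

G' = [G, G] is generated by all commutators. The generator-pair commutators are: [a, b] = a².
The subgroup they normally generate is {e, a², a⁴, a⁶, a⁸, a¹⁰, a¹², a¹⁴}, of order 8.
Check: |G/G'| = 32/8 = 4 is the order of the abelianisation.

Answer: 8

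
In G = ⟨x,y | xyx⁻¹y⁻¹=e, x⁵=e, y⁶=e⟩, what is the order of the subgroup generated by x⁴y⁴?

|⟨x⁴y⁴⟩| equals the order of x⁴y⁴. Compute successive powers until reaching e:
  (x⁴y⁴)¹ = x⁴y⁴, (x⁴y⁴)² = x³y², (x⁴y⁴)³ = x², (x⁴y⁴)⁴ = xy⁴, (x⁴y⁴)⁵ = y², (x⁴y⁴)⁶ = x⁴, (x⁴y⁴)⁷ = x³y⁴, (x⁴y⁴)⁸ = x²y², (x⁴y⁴)⁹ = x, (x⁴y⁴)¹⁰ = y⁴, (x⁴y⁴)¹¹ = x⁴y², (x⁴y⁴)¹² = x³, (x⁴y⁴)¹³ = x²y⁴, (x⁴y⁴)¹⁴ = xy², (x⁴y⁴)¹⁵ = e.
The smallest positive k with (x⁴y⁴)ᵏ = e is 15, so |⟨x⁴y⁴⟩| = 15.

Answer: 15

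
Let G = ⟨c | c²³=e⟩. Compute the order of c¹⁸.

Compute successive powers until reaching e:
  (c¹⁸)¹ = c¹⁸, (c¹⁸)² = c¹³, (c¹⁸)³ = c⁸, (c¹⁸)⁴ = c³, (c¹⁸)⁵ = c²¹, (c¹⁸)⁶ = c¹⁶, (c¹⁸)⁷ = c¹¹, (c¹⁸)⁸ = c⁶, (c¹⁸)⁹ = c, (c¹⁸)¹⁰ = c¹⁹, (c¹⁸)¹¹ = c¹⁴, (c¹⁸)¹² = c⁹, (c¹⁸)¹³ = c⁴, (c¹⁸)¹⁴ = c²², (c¹⁸)¹⁵ = c¹⁷, (c¹⁸)¹⁶ = c¹², (c¹⁸)¹⁷ = c⁷, (c¹⁸)¹⁸ = c², (c¹⁸)¹⁹ = c²⁰, (c¹⁸)²⁰ = c¹⁵, (c¹⁸)²¹ = c¹⁰, (c¹⁸)²² = c⁵, (c¹⁸)²³ = e.
The smallest positive k with (c¹⁸)ᵏ = e is 23.

Answer: 23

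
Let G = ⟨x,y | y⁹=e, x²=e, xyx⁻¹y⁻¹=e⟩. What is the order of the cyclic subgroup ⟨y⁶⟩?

|⟨y⁶⟩| equals the order of y⁶. Compute successive powers until reaching e:
  (y⁶)¹ = y⁶, (y⁶)² = y³, (y⁶)³ = e.
The smallest positive k with (y⁶)ᵏ = e is 3, so |⟨y⁶⟩| = 3.

Answer: 3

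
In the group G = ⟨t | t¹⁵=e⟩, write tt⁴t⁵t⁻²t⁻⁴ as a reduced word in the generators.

Multiply left to right, reducing at each step:
  t · t⁴ = t⁵
  (t⁵) · t⁵ = t¹⁰
  (t¹⁰) · t⁻² = t⁸
  (t⁸) · t⁻⁴ = t⁴

Answer: t⁴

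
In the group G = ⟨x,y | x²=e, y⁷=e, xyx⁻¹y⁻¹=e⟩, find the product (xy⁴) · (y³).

Compute (xy⁴) · (y³) by multiplying left to right and reducing via the relations at each step:
  (xy⁴) · y³ = x

Answer: x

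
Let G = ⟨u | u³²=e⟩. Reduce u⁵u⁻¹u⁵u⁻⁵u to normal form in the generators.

Multiply left to right, reducing at each step:
  (u⁵) · u⁻¹ = u⁴
  (u⁴) · u⁵ = u⁹
  (u⁹) · u⁻⁵ = u⁴
  (u⁴) · u = u⁵

Answer: u⁵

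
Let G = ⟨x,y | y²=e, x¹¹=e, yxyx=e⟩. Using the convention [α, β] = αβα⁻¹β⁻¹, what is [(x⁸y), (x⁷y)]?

[(x⁸y), (x⁷y)] = (x⁸y)·(x⁷y)·(x⁸y)⁻¹·(x⁷y)⁻¹.
  (x⁸y) · (x⁷y) = x
  x · (x⁸y) = x⁹y
  (x⁹y) · (x⁷y) = x²

Answer: x²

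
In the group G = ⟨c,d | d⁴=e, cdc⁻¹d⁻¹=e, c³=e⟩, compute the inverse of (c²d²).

The order of (c²d²) is 6 (smallest k with (c²d²)ᵏ = e), so (c²d²)⁻¹ = (c²d²)⁵ = cd².
Check: (c²d²) · (cd²) → (c²d²) · c = d²;   (d²) · d² = e, giving e as required.

Answer: cd²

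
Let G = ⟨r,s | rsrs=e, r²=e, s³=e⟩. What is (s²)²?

Compute successive powers of (s²), reducing at each step:
  (s²)²: (s²) · s² = s

Answer: s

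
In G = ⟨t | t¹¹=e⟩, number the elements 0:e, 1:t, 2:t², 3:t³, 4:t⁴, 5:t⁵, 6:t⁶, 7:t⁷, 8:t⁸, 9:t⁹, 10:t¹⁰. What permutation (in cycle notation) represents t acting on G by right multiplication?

(0 1 2 3 4 5 6 7 8 9 10)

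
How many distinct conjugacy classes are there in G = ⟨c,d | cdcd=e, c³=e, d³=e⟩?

The conjugacy classes (representative and size) are:
  [e] (size 1), [dc²] (size 4), [d²c] (size 4), [c²d²] (size 3).
Class equation: 1 + 4 + 4 + 3 = 12 = |G|. So G has 4 conjugacy classes.

Answer: 4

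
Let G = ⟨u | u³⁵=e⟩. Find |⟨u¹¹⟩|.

|⟨u¹¹⟩| equals the order of u¹¹. Compute successive powers until reaching e:
  (u¹¹)¹ = u¹¹, (u¹¹)² = u²², (u¹¹)³ = u³³, (u¹¹)⁴ = u⁹, (u¹¹)⁵ = u²⁰, (u¹¹)⁶ = u³¹, (u¹¹)⁷ = u⁷, (u¹¹)⁸ = u¹⁸, (u¹¹)⁹ = u²⁹, (u¹¹)¹⁰ = u⁵, (u¹¹)¹¹ = u¹⁶, (u¹¹)¹² = u²⁷, (u¹¹)¹³ = u³, (u¹¹)¹⁴ = u¹⁴, (u¹¹)¹⁵ = u²⁵, (u¹¹)¹⁶ = u, (u¹¹)¹⁷ = u¹², (u¹¹)¹⁸ = u²³, (u¹¹)¹⁹ = u³⁴, (u¹¹)²⁰ = u¹⁰, (u¹¹)²¹ = u²¹, (u¹¹)²² = u³², (u¹¹)²³ = u⁸, (u¹¹)²⁴ = u¹⁹, (u¹¹)²⁵ = u³⁰, (u¹¹)²⁶ = u⁶, (u¹¹)²⁷ = u¹⁷, (u¹¹)²⁸ = u²⁸, (u¹¹)²⁹ = u⁴, (u¹¹)³⁰ = u¹⁵, (u¹¹)³¹ = u²⁶, (u¹¹)³² = u², (u¹¹)³³ = u¹³, (u¹¹)³⁴ = u²⁴, (u¹¹)³⁵ = e.
The smallest positive k with (u¹¹)ᵏ = e is 35, so |⟨u¹¹⟩| = 35.

Answer: 35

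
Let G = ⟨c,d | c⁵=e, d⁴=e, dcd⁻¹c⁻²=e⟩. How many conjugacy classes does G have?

The conjugacy classes (representative and size) are:
  [e] (size 1), [c⁴] (size 4), [c²d] (size 5), [d²] (size 5), [c³d³] (size 5).
Class equation: 1 + 4 + 5 + 5 + 5 = 20 = |G|. So G has 5 conjugacy classes.

Answer: 5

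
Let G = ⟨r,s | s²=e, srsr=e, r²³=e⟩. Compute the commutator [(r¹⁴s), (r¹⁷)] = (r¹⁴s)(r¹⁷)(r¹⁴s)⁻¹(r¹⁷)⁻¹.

[(r¹⁴s), (r¹⁷)] = (r¹⁴s)·(r¹⁷)·(r¹⁴s)⁻¹·(r¹⁷)⁻¹.
  (r¹⁴s) · (r¹⁷) = r²⁰s
  (r²⁰s) · (r¹⁴s) = r⁶
  (r⁶) · (r⁶) = r¹²

Answer: r¹²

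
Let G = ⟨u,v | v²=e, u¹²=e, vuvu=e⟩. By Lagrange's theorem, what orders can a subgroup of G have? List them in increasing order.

|G| = 24 = 2³ · 3. By Lagrange's theorem the order of any subgroup divides 24; the divisors of 24 are 1, 2, 3, 4, 6, 8, 12, 24.

Answer: 1, 2, 3, 4, 6, 8, 12, 24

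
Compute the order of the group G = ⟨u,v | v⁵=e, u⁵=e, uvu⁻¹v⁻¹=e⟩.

Enumerate words in the generators, reducing via the relations: the distinct elements are
  {e, u, v, uv, u², u³, u⁴, v², v³, v⁴, uv², uv³, uv⁴, u²v, u³v, u⁴v, u²v², u²v³, u²v⁴, u³v², u³v³, u³v⁴, u⁴v², u⁴v³, u⁴v⁴}.
No further products give new elements, so |G| = 25.

Answer: 25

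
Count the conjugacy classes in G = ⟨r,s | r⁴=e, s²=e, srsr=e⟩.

The conjugacy classes (representative and size) are:
  [e] (size 1), [r] (size 2), [r²] (size 1), [r²s] (size 2), [r³s] (size 2).
Class equation: 1 + 2 + 1 + 2 + 2 = 8 = |G|. So G has 5 conjugacy classes.

Answer: 5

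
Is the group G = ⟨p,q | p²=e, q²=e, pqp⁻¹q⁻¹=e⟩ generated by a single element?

|G| = 4, but the maximum element order in G is 2 < 4. No single element generates all of G, so G is not cyclic.

Answer: No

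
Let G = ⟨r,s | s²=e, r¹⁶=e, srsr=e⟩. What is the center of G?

An element z ∈ Z(G) iff z commutes with every generator.
For example r⁸ is central: (r⁸)·r = r⁹ = r·(r⁸); (r⁸)·s = r⁸s = s·(r⁸).
Whereas r ∉ Z(G) since r·s = rs ≠ r¹⁵s = s·r.
Checking each of the 32 elements this way gives Z(G) = {e, r⁸}, of order 2.

Answer: {e, r⁸}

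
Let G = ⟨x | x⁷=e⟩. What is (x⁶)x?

Compute (x⁶) · x by multiplying left to right and reducing via the relations at each step:
  (x⁶) · x = e

Answer: e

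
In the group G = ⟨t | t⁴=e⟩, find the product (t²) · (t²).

Compute (t²) · (t²) by multiplying left to right and reducing via the relations at each step:
  (t²) · t² = e

Answer: e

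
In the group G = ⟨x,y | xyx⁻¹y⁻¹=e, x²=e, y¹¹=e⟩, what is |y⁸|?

Compute successive powers until reaching e:
  (y⁸)¹ = y⁸, (y⁸)² = y⁵, (y⁸)³ = y², (y⁸)⁴ = y¹⁰, (y⁸)⁵ = y⁷, (y⁸)⁶ = y⁴, (y⁸)⁷ = y, (y⁸)⁸ = y⁹, (y⁸)⁹ = y⁶, (y⁸)¹⁰ = y³, (y⁸)¹¹ = e.
The smallest positive k with (y⁸)ᵏ = e is 11.

Answer: 11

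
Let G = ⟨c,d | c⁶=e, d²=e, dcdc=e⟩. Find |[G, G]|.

G' = [G, G] is generated by all commutators. The generator-pair commutators are: [c, d] = c².
The subgroup they normally generate is {e, c², c⁴}, of order 3.
Check: |G/G'| = 12/3 = 4 is the order of the abelianisation.

Answer: 3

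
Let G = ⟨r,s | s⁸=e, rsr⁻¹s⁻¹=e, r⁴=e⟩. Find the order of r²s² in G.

Compute successive powers until reaching e:
  (r²s²)¹ = r²s², (r²s²)² = s⁴, (r²s²)³ = r²s⁶, (r²s²)⁴ = e.
The smallest positive k with (r²s²)ᵏ = e is 4.

Answer: 4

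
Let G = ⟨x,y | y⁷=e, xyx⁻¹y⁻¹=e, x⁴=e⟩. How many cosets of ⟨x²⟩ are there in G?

First find ord(x²) by computing successive powers:
  (x²)¹ = x², (x²)² = e.
So |⟨x²⟩| = ord(x²) = 2. With |G| = 28, by Lagrange [G : ⟨x²⟩] = 28/2 = 14.

Answer: 14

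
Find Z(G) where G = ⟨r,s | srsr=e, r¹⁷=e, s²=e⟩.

An element z ∈ Z(G) iff z commutes with every generator.
For example e is central: e·r = r = r·e; e·s = s = s·e.
Whereas r ∉ Z(G) since r·s = rs ≠ r¹⁶s = s·r.
Checking each of the 34 elements this way gives Z(G) = {e}, of order 1.

Answer: {e}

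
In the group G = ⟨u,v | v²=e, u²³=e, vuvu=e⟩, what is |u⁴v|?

Compute successive powers until reaching e:
  (u⁴v)¹ = u⁴v, (u⁴v)² = e.
The smallest positive k with (u⁴v)ᵏ = e is 2.

Answer: 2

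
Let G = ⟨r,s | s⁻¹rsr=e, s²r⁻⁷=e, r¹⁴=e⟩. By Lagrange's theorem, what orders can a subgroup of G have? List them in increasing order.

|G| = 28 = 2² · 7. By Lagrange's theorem the order of any subgroup divides 28; the divisors of 28 are 1, 2, 4, 7, 14, 28.

Answer: 1, 2, 4, 7, 14, 28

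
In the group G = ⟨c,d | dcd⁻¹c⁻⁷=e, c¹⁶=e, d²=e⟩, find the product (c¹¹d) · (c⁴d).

Compute (c¹¹d) · (c⁴d) by multiplying left to right and reducing via the relations at each step:
  (c¹¹d) · c⁴ = c⁷d
  (c⁷d) · d = c⁷

Answer: c⁷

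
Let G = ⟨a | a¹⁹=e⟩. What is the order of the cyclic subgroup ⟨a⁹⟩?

|⟨a⁹⟩| equals the order of a⁹. Compute successive powers until reaching e:
  (a⁹)¹ = a⁹, (a⁹)² = a¹⁸, (a⁹)³ = a⁸, (a⁹)⁴ = a¹⁷, (a⁹)⁵ = a⁷, (a⁹)⁶ = a¹⁶, (a⁹)⁷ = a⁶, (a⁹)⁸ = a¹⁵, (a⁹)⁹ = a⁵, (a⁹)¹⁰ = a¹⁴, (a⁹)¹¹ = a⁴, (a⁹)¹² = a¹³, (a⁹)¹³ = a³, (a⁹)¹⁴ = a¹², (a⁹)¹⁵ = a², (a⁹)¹⁶ = a¹¹, (a⁹)¹⁷ = a, (a⁹)¹⁸ = a¹⁰, (a⁹)¹⁹ = e.
The smallest positive k with (a⁹)ᵏ = e is 19, so |⟨a⁹⟩| = 19.

Answer: 19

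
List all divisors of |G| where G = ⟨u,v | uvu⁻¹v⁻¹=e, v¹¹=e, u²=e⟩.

|G| = 22 = 2 · 11. By Lagrange's theorem the order of any subgroup divides 22; the divisors of 22 are 1, 2, 11, 22.

Answer: 1, 2, 11, 22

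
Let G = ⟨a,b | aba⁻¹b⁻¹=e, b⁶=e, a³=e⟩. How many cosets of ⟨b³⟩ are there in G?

First find ord(b³) by computing successive powers:
  (b³)¹ = b³, (b³)² = e.
So |⟨b³⟩| = ord(b³) = 2. With |G| = 18, by Lagrange [G : ⟨b³⟩] = 18/2 = 9.

Answer: 9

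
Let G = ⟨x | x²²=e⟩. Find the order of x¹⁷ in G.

Compute successive powers until reaching e:
  (x¹⁷)¹ = x¹⁷, (x¹⁷)² = x¹², (x¹⁷)³ = x⁷, (x¹⁷)⁴ = x², (x¹⁷)⁵ = x¹⁹, (x¹⁷)⁶ = x¹⁴, (x¹⁷)⁷ = x⁹, (x¹⁷)⁸ = x⁴, (x¹⁷)⁹ = x²¹, (x¹⁷)¹⁰ = x¹⁶, (x¹⁷)¹¹ = x¹¹, (x¹⁷)¹² = x⁶, (x¹⁷)¹³ = x, (x¹⁷)¹⁴ = x¹⁸, (x¹⁷)¹⁵ = x¹³, (x¹⁷)¹⁶ = x⁸, (x¹⁷)¹⁷ = x³, (x¹⁷)¹⁸ = x²⁰, (x¹⁷)¹⁹ = x¹⁵, (x¹⁷)²⁰ = x¹⁰, (x¹⁷)²¹ = x⁵, (x¹⁷)²² = e.
The smallest positive k with (x¹⁷)ᵏ = e is 22.

Answer: 22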